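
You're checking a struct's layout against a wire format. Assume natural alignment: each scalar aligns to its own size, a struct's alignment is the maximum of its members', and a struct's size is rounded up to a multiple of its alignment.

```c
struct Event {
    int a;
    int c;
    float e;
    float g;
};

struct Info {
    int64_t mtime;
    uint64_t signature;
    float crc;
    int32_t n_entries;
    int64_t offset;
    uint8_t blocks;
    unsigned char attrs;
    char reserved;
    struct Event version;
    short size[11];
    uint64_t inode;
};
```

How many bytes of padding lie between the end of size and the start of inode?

Event: 0..4  a  (4B, 4-aligned); 4..8  c  (4B, 4-aligned); 8..12  e  (4B, 4-aligned); 12..16  g  (4B, 4-aligned); sizeof = 16, alignof = 4
0..8  mtime  (8B, 8-aligned)
8..16  signature  (8B, 8-aligned)
16..20  crc  (4B, 4-aligned)
20..24  n_entries  (4B, 4-aligned)
24..32  offset  (8B, 8-aligned)
32..33  blocks  (1B, 1-aligned)
33..34  attrs  (1B, 1-aligned)
34..35  reserved  (1B, 1-aligned)
35..36  -- padding (1B)
36..52  version  (16B, 4-aligned)
52..74  size  (22B, 2-aligned)
74..80  -- padding (6B)
80..88  inode  (8B, 8-aligned)

6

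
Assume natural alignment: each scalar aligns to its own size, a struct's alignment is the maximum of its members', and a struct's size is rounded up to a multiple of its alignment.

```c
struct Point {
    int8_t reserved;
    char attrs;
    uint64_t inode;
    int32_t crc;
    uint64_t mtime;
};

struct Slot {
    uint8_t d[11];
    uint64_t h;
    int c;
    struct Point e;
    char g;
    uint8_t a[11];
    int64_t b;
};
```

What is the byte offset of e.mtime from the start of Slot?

Point: @0: reserved [1B, align 1] → 1; @1: attrs [1B, align 1] → 2; +6 pad (align 8); @8: inode [8B, align 8] → 16; @16: crc [4B, align 4] → 20; +4 pad (align 8); @24: mtime [8B, align 8] → 32; size 32, align 8
@0: d [11B, align 1] → 11
+5 pad (align 8)
@16: h [8B, align 8] → 24
@24: c [4B, align 4] → 28
+4 pad (align 8)
@32: e [32B, align 8] → 64
within Point: mtime at 24
32 + 24 = 56

56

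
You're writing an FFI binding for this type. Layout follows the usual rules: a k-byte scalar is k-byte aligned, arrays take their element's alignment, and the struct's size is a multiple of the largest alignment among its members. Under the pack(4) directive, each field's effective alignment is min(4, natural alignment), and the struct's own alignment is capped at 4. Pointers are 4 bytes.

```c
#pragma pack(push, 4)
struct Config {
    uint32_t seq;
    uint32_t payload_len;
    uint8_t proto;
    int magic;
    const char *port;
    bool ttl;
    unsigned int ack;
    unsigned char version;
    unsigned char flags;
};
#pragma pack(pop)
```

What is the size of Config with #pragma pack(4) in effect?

0..4  seq  (4B, 4-aligned)
4..8  payload_len  (4B, 4-aligned)
8..9  proto  (1B, 1-aligned)
9..12  -- padding (3B)
12..16  magic  (4B, 4-aligned)
16..20  port  (4B, 4-aligned)
20..21  ttl  (1B, 1-aligned)
21..24  -- padding (3B)
24..28  ack  (4B, 4-aligned)
28..29  version  (1B, 1-aligned)
29..30  flags  (1B, 1-aligned)
30..32  -- tail padding (2B)
sizeof = 32, alignof = 4

32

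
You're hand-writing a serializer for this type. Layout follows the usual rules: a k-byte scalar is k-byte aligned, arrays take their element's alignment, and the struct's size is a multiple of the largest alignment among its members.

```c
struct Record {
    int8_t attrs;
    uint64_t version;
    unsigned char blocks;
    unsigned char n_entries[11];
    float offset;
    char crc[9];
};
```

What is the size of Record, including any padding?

48

0..1  attrs  (1B, 1-aligned)
1..8  -- padding (7B)
8..16  version  (8B, 8-aligned)
16..17  blocks  (1B, 1-aligned)
17..28  n_entries  (11B, 1-aligned)
28..32  offset  (4B, 4-aligned)
32..41  crc  (9B, 1-aligned)
41..48  -- tail padding (7B)
sizeof = 48, alignof = 8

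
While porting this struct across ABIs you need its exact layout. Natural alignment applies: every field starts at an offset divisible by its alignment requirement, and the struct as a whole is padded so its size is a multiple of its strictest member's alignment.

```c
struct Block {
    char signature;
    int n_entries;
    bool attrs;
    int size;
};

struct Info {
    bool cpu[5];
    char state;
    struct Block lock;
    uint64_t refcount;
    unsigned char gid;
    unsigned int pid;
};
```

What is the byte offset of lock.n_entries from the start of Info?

Block: signature at 0 (size 1, align 1) → ends 1; pad 3 to align 4 for n_entries; n_entries at 4 (size 4, align 4) → ends 8; attrs at 8 (size 1, align 1) → ends 9; pad 3 to align 4 for size; size at 12 (size 4, align 4) → ends 16; total 16 bytes, alignment 4
cpu at 0 (size 5, align 1) → ends 5
state at 5 (size 1, align 1) → ends 6
pad 2 to align 4 for lock
lock at 8 (size 16, align 4) → ends 24
within Block: n_entries at 4
8 + 4 = 12

12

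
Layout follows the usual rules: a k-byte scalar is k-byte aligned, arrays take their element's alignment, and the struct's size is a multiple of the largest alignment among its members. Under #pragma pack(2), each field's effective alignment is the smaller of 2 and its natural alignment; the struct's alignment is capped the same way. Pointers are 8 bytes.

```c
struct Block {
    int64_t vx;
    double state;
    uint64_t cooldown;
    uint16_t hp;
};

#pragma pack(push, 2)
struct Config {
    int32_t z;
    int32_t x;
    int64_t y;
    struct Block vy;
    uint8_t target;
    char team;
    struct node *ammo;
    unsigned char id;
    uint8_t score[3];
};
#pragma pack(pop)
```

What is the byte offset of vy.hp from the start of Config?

40

Block: vx at 0 (size 8, align 8) → ends 8; state at 8 (size 8, align 8) → ends 16; cooldown at 16 (size 8, align 8) → ends 24; hp at 24 (size 2, align 2) → ends 26; tail pad 6 to reach multiple of 8; total 32 bytes, alignment 8
z at 0 (size 4, align 2) → ends 4
x at 4 (size 4, align 2) → ends 8
y at 8 (size 8, align 2) → ends 16
vy at 16 (size 32, align 2) → ends 48
within Block: hp at 24
16 + 24 = 40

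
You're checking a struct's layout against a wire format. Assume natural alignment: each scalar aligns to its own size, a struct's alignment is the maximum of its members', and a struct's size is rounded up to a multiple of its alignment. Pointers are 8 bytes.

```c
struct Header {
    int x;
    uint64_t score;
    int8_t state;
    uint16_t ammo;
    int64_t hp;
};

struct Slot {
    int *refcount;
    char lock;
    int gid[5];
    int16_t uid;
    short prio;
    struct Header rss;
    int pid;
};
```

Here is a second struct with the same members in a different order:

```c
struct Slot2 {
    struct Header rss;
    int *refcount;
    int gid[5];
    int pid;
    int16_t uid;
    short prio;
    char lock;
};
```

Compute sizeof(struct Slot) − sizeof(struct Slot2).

8

Header: x at 0 (size 4, align 4) → ends 4; pad 4 to align 8 for score; score at 8 (size 8, align 8) → ends 16; state at 16 (size 1, align 1) → ends 17; pad 1 to align 2 for ammo; ammo at 18 (size 2, align 2) → ends 20; pad 4 to align 8 for hp; hp at 24 (size 8, align 8) → ends 32; total 32 bytes, alignment 8
refcount at 0 (size 8, align 8) → ends 8
lock at 8 (size 1, align 1) → ends 9
pad 3 to align 4 for gid
gid at 12 (size 20, align 4) → ends 32
uid at 32 (size 2, align 2) → ends 34
prio at 34 (size 2, align 2) → ends 36
pad 4 to align 8 for rss
rss at 40 (size 32, align 8) → ends 72
pid at 72 (size 4, align 4) → ends 76
tail pad 4 to reach multiple of 8
total 80 bytes, alignment 8
— Slot2 —
rss at 0 (size 32, align 8) → ends 32
refcount at 32 (size 8, align 8) → ends 40
gid at 40 (size 20, align 4) → ends 60
pid at 60 (size 4, align 4) → ends 64
uid at 64 (size 2, align 2) → ends 66
prio at 66 (size 2, align 2) → ends 68
lock at 68 (size 1, align 1) → ends 69
tail pad 3 to reach multiple of 8
total 72 bytes, alignment 8
80 − 72 = 8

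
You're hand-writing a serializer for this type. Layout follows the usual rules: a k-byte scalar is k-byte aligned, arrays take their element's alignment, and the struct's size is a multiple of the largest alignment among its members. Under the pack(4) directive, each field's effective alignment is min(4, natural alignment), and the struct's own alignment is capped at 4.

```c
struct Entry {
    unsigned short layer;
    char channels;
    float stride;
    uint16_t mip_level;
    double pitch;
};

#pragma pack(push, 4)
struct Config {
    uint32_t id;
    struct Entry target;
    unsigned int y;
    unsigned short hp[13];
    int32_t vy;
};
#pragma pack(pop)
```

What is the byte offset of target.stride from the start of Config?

8

Entry: 0..2  layer  (2B, 2-aligned); 2..3  channels  (1B, 1-aligned); 3..4  -- padding (1B); 4..8  stride  (4B, 4-aligned); 8..10  mip_level  (2B, 2-aligned); 10..16  -- padding (6B); 16..24  pitch  (8B, 8-aligned); sizeof = 24, alignof = 8
0..4  id  (4B, 4-aligned)
4..28  target  (24B, 4-aligned)
within Entry: stride at 4
4 + 4 = 8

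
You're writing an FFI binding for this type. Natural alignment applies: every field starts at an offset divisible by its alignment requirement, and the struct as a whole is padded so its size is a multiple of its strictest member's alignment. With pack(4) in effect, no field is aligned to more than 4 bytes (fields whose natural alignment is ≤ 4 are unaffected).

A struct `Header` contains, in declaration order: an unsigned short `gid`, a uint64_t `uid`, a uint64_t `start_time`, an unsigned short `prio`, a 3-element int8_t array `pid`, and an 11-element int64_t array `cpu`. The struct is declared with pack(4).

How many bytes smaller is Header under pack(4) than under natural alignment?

4

natural layout:
  gid at 0 (size 2, align 2) → ends 2
  pad 6 to align 8 for uid
  uid at 8 (size 8, align 8) → ends 16
  start_time at 16 (size 8, align 8) → ends 24
  prio at 24 (size 2, align 2) → ends 26
  pid at 26 (size 3, align 1) → ends 29
  pad 3 to align 8 for cpu
  cpu at 32 (size 88, align 8) → ends 120
  total 120 bytes, alignment 8
packed(4) layout:
  gid at 0 (size 2, align 2) → ends 2
  pad 2 to align 4 for uid
  uid at 4 (size 8, align 4) → ends 12
  start_time at 12 (size 8, align 4) → ends 20
  prio at 20 (size 2, align 2) → ends 22
  pid at 22 (size 3, align 1) → ends 25
  pad 3 to align 4 for cpu
  cpu at 28 (size 88, align 4) → ends 116
  total 116 bytes, alignment 4
120 − 116 = 4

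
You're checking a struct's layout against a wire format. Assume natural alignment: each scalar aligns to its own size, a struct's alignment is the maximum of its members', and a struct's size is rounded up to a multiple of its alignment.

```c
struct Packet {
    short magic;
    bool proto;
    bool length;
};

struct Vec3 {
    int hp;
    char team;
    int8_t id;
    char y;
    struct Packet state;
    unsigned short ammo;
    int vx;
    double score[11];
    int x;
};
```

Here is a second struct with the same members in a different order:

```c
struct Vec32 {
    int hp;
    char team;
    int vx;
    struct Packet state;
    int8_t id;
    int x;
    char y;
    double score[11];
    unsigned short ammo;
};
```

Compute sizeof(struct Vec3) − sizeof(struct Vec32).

-8

Packet: 0..2  magic  (2B, 2-aligned); 2..3  proto  (1B, 1-aligned); 3..4  length  (1B, 1-aligned); sizeof = 4, alignof = 2
0..4  hp  (4B, 4-aligned)
4..5  team  (1B, 1-aligned)
5..6  id  (1B, 1-aligned)
6..7  y  (1B, 1-aligned)
7..8  -- padding (1B)
8..12  state  (4B, 2-aligned)
12..14  ammo  (2B, 2-aligned)
14..16  -- padding (2B)
16..20  vx  (4B, 4-aligned)
20..24  -- padding (4B)
24..112  score  (88B, 8-aligned)
112..116  x  (4B, 4-aligned)
116..120  -- tail padding (4B)
sizeof = 120, alignof = 8
— Vec32 —
0..4  hp  (4B, 4-aligned)
4..5  team  (1B, 1-aligned)
5..8  -- padding (3B)
8..12  vx  (4B, 4-aligned)
12..16  state  (4B, 2-aligned)
16..17  id  (1B, 1-aligned)
17..20  -- padding (3B)
20..24  x  (4B, 4-aligned)
24..25  y  (1B, 1-aligned)
25..32  -- padding (7B)
32..120  score  (88B, 8-aligned)
120..122  ammo  (2B, 2-aligned)
122..128  -- tail padding (6B)
sizeof = 128, alignof = 8
120 − 128 = -8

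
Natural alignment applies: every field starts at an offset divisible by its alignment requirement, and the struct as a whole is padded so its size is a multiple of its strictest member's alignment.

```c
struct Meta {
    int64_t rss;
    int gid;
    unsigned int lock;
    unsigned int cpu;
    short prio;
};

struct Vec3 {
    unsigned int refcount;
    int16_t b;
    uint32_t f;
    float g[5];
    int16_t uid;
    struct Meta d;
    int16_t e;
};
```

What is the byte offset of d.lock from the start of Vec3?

52

Meta: rss at 0 (size 8, align 8) → ends 8; gid at 8 (size 4, align 4) → ends 12; lock at 12 (size 4, align 4) → ends 16; cpu at 16 (size 4, align 4) → ends 20; prio at 20 (size 2, align 2) → ends 22; tail pad 2 to reach multiple of 8; total 24 bytes, alignment 8
refcount at 0 (size 4, align 4) → ends 4
b at 4 (size 2, align 2) → ends 6
pad 2 to align 4 for f
f at 8 (size 4, align 4) → ends 12
g at 12 (size 20, align 4) → ends 32
uid at 32 (size 2, align 2) → ends 34
pad 6 to align 8 for d
d at 40 (size 24, align 8) → ends 64
within Meta: lock at 12
40 + 12 = 52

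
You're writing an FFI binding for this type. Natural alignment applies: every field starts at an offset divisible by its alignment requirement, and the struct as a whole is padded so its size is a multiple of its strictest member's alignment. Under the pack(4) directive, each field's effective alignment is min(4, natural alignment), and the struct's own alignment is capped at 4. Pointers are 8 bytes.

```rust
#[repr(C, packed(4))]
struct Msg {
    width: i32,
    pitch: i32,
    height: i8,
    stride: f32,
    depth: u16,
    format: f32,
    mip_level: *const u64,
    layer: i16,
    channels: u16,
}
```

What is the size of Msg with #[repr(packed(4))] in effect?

36

0..4  width  (4B, 4-aligned)
4..8  pitch  (4B, 4-aligned)
8..9  height  (1B, 1-aligned)
9..12  -- padding (3B)
12..16  stride  (4B, 4-aligned)
16..18  depth  (2B, 2-aligned)
18..20  -- padding (2B)
20..24  format  (4B, 4-aligned)
24..32  mip_level  (8B, 4-aligned)
32..34  layer  (2B, 2-aligned)
34..36  channels  (2B, 2-aligned)
sizeof = 36, alignof = 4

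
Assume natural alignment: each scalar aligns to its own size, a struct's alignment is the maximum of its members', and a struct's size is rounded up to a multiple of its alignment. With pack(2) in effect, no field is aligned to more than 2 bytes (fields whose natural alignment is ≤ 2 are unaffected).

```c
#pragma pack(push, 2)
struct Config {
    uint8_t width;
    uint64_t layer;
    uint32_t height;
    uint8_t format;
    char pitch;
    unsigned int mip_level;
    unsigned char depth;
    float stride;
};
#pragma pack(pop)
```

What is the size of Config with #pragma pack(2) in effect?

width at 0 (size 1, align 1) → ends 1
pad 1 to align 2 for layer
layer at 2 (size 8, align 2) → ends 10
height at 10 (size 4, align 2) → ends 14
format at 14 (size 1, align 1) → ends 15
pitch at 15 (size 1, align 1) → ends 16
mip_level at 16 (size 4, align 2) → ends 20
depth at 20 (size 1, align 1) → ends 21
pad 1 to align 2 for stride
stride at 22 (size 4, align 2) → ends 26
total 26 bytes, alignment 2

26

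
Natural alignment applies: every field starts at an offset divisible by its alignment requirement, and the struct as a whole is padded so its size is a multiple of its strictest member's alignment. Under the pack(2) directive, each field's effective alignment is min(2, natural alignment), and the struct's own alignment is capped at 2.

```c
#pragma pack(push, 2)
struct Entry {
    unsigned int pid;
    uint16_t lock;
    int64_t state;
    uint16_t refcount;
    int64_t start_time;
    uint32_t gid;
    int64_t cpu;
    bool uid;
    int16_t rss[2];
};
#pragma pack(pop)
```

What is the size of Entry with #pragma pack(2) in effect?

42

@0: pid [4B, align 2] → 4
@4: lock [2B, align 2] → 6
@6: state [8B, align 2] → 14
@14: refcount [2B, align 2] → 16
@16: start_time [8B, align 2] → 24
@24: gid [4B, align 2] → 28
@28: cpu [8B, align 2] → 36
@36: uid [1B, align 1] → 37
+1 pad (align 2)
@38: rss [4B, align 2] → 42
size 42, align 2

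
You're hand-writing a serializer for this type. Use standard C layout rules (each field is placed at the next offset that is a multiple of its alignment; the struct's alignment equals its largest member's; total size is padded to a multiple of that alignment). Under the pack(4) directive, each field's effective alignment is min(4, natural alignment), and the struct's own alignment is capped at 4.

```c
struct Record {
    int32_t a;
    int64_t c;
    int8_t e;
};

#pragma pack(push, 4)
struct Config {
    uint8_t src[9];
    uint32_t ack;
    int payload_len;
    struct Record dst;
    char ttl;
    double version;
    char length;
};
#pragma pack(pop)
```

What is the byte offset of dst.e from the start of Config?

Record: a at 0 (size 4, align 4) → ends 4; pad 4 to align 8 for c; c at 8 (size 8, align 8) → ends 16; e at 16 (size 1, align 1) → ends 17; tail pad 7 to reach multiple of 8; total 24 bytes, alignment 8
src at 0 (size 9, align 1) → ends 9
pad 3 to align 4 for ack
ack at 12 (size 4, align 4) → ends 16
payload_len at 16 (size 4, align 4) → ends 20
dst at 20 (size 24, align 4) → ends 44
within Record: e at 16
20 + 16 = 36

36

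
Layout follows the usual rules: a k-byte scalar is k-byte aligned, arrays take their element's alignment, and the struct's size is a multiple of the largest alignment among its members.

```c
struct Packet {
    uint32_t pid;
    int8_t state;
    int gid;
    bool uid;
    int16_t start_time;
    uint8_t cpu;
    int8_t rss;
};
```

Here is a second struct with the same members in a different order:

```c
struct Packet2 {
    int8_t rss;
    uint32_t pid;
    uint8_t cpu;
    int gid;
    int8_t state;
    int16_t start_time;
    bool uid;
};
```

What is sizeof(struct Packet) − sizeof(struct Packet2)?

@0: pid [4B, align 4] → 4
@4: state [1B, align 1] → 5
+3 pad (align 4)
@8: gid [4B, align 4] → 12
@12: uid [1B, align 1] → 13
+1 pad (align 2)
@14: start_time [2B, align 2] → 16
@16: cpu [1B, align 1] → 17
@17: rss [1B, align 1] → 18
+2 tail pad (align 4)
size 20, align 4
— Packet2 —
@0: rss [1B, align 1] → 1
+3 pad (align 4)
@4: pid [4B, align 4] → 8
@8: cpu [1B, align 1] → 9
+3 pad (align 4)
@12: gid [4B, align 4] → 16
@16: state [1B, align 1] → 17
+1 pad (align 2)
@18: start_time [2B, align 2] → 20
@20: uid [1B, align 1] → 21
+3 tail pad (align 4)
size 24, align 4
20 − 24 = -4

-4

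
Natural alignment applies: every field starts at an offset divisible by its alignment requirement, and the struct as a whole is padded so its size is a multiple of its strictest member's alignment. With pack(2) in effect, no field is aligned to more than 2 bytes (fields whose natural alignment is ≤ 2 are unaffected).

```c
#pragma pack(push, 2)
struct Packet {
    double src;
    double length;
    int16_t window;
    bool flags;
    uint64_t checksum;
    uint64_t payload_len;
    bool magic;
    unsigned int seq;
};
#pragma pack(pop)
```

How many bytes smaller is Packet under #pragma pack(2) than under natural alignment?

natural layout:
  0..8  src  (8B, 8-aligned)
  8..16  length  (8B, 8-aligned)
  16..18  window  (2B, 2-aligned)
  18..19  flags  (1B, 1-aligned)
  19..24  -- padding (5B)
  24..32  checksum  (8B, 8-aligned)
  32..40  payload_len  (8B, 8-aligned)
  40..41  magic  (1B, 1-aligned)
  41..44  -- padding (3B)
  44..48  seq  (4B, 4-aligned)
  sizeof = 48, alignof = 8
packed(2) layout:
  0..8  src  (8B, 2-aligned)
  8..16  length  (8B, 2-aligned)
  16..18  window  (2B, 2-aligned)
  18..19  flags  (1B, 1-aligned)
  19..20  -- padding (1B)
  20..28  checksum  (8B, 2-aligned)
  28..36  payload_len  (8B, 2-aligned)
  36..37  magic  (1B, 1-aligned)
  37..38  -- padding (1B)
  38..42  seq  (4B, 2-aligned)
  sizeof = 42, alignof = 2
48 − 42 = 6

6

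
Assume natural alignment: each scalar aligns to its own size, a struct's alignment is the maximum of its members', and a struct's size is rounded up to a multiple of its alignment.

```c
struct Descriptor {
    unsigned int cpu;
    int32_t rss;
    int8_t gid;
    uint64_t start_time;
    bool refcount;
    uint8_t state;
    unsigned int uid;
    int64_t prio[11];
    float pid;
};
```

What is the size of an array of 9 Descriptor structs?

@0: cpu [4B, align 4] → 4
@4: rss [4B, align 4] → 8
@8: gid [1B, align 1] → 9
+7 pad (align 8)
@16: start_time [8B, align 8] → 24
@24: refcount [1B, align 1] → 25
@25: state [1B, align 1] → 26
+2 pad (align 4)
@28: uid [4B, align 4] → 32
@32: prio [88B, align 8] → 120
@120: pid [4B, align 4] → 124
+4 tail pad (align 8)
size 128, align 8
array of 9: 9 × 128 = 1152

1152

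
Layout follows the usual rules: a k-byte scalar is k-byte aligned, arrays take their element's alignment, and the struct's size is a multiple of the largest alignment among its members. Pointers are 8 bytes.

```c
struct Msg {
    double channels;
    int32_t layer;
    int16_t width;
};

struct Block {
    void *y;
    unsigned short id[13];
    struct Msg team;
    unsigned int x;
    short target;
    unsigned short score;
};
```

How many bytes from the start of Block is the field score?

62

Msg: channels at 0 (size 8, align 8) → ends 8; layer at 8 (size 4, align 4) → ends 12; width at 12 (size 2, align 2) → ends 14; tail pad 2 to reach multiple of 8; total 16 bytes, alignment 8
y at 0 (size 8, align 8) → ends 8
id at 8 (size 26, align 2) → ends 34
pad 6 to align 8 for team
team at 40 (size 16, align 8) → ends 56
x at 56 (size 4, align 4) → ends 60
target at 60 (size 2, align 2) → ends 62
score at 62 (size 2, align 2) → ends 64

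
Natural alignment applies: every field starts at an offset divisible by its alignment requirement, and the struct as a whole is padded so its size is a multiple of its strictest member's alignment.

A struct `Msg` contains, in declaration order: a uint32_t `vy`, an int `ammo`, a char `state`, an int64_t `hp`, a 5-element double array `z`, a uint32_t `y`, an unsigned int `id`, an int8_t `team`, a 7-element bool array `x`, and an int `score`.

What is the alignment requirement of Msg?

member alignments: vy=4, ammo=4, state=1, hp=8, z=8, y=4, id=4, team=1, x=1, score=4
max = 8

8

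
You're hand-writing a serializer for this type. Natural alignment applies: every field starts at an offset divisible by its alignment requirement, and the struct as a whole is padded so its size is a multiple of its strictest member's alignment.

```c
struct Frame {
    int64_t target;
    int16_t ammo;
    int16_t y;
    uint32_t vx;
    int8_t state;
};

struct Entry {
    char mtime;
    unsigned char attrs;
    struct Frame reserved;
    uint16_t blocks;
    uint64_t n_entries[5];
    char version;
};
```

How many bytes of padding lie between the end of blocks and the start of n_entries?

6

Frame: target at 0 (size 8, align 8) → ends 8; ammo at 8 (size 2, align 2) → ends 10; y at 10 (size 2, align 2) → ends 12; vx at 12 (size 4, align 4) → ends 16; state at 16 (size 1, align 1) → ends 17; tail pad 7 to reach multiple of 8; total 24 bytes, alignment 8
mtime at 0 (size 1, align 1) → ends 1
attrs at 1 (size 1, align 1) → ends 2
pad 6 to align 8 for reserved
reserved at 8 (size 24, align 8) → ends 32
blocks at 32 (size 2, align 2) → ends 34
pad 6 to align 8 for n_entries
n_entries at 40 (size 40, align 8) → ends 80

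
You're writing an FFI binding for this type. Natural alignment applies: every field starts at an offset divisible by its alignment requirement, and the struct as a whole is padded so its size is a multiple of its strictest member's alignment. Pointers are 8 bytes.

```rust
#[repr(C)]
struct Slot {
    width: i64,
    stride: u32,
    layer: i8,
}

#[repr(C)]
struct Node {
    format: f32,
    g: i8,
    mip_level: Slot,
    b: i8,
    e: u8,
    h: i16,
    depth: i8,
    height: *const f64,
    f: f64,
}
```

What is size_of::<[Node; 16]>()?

Slot: @0: width [8B, align 8] → 8; @8: stride [4B, align 4] → 12; @12: layer [1B, align 1] → 13; +3 tail pad (align 8); size 16, align 8
@0: format [4B, align 4] → 4
@4: g [1B, align 1] → 5
+3 pad (align 8)
@8: mip_level [16B, align 8] → 24
@24: b [1B, align 1] → 25
@25: e [1B, align 1] → 26
@26: h [2B, align 2] → 28
@28: depth [1B, align 1] → 29
+3 pad (align 8)
@32: height [8B, align 8] → 40
@40: f [8B, align 8] → 48
size 48, align 8
array of 16: 16 × 48 = 768

768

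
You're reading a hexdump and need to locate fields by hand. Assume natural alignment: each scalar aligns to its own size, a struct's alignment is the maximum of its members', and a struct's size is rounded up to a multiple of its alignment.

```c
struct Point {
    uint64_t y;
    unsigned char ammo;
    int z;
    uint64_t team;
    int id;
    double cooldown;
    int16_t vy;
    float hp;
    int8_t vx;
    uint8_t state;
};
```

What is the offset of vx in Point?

0..8  y  (8B, 8-aligned)
8..9  ammo  (1B, 1-aligned)
9..12  -- padding (3B)
12..16  z  (4B, 4-aligned)
16..24  team  (8B, 8-aligned)
24..28  id  (4B, 4-aligned)
28..32  -- padding (4B)
32..40  cooldown  (8B, 8-aligned)
40..42  vy  (2B, 2-aligned)
42..44  -- padding (2B)
44..48  hp  (4B, 4-aligned)
48..49  vx  (1B, 1-aligned)

48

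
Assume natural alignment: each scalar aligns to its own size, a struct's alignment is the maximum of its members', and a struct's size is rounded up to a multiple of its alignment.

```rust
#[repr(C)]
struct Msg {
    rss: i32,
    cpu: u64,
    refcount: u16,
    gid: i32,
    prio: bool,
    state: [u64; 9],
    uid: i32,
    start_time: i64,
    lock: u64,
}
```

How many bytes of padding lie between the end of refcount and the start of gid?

0..4  rss  (4B, 4-aligned)
4..8  -- padding (4B)
8..16  cpu  (8B, 8-aligned)
16..18  refcount  (2B, 2-aligned)
18..20  -- padding (2B)
20..24  gid  (4B, 4-aligned)

2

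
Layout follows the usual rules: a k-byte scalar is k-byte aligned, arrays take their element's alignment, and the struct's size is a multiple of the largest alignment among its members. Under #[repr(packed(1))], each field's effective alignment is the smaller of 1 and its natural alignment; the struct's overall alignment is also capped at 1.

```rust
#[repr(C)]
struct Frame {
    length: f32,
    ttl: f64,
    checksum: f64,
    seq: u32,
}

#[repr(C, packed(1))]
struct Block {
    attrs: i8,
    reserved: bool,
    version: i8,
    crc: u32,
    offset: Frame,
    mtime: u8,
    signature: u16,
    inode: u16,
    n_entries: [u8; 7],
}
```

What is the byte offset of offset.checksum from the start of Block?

23

Frame: @0: length [4B, align 4] → 4; +4 pad (align 8); @8: ttl [8B, align 8] → 16; @16: checksum [8B, align 8] → 24; @24: seq [4B, align 4] → 28; +4 tail pad (align 8); size 32, align 8
@0: attrs [1B, align 1] → 1
@1: reserved [1B, align 1] → 2
@2: version [1B, align 1] → 3
@3: crc [4B, align 1] → 7
@7: offset [32B, align 1] → 39
within Frame: checksum at 16
7 + 16 = 23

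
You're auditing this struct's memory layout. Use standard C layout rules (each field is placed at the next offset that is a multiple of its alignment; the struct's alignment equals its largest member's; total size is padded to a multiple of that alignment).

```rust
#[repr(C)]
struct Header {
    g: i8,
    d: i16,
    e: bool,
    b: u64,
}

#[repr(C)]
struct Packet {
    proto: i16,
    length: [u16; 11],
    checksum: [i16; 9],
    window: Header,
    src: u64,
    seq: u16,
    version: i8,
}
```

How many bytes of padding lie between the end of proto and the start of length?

Header: @0: g [1B, align 1] → 1; +1 pad (align 2); @2: d [2B, align 2] → 4; @4: e [1B, align 1] → 5; +3 pad (align 8); @8: b [8B, align 8] → 16; size 16, align 8
@0: proto [2B, align 2] → 2
@2: length [22B, align 2] → 24

0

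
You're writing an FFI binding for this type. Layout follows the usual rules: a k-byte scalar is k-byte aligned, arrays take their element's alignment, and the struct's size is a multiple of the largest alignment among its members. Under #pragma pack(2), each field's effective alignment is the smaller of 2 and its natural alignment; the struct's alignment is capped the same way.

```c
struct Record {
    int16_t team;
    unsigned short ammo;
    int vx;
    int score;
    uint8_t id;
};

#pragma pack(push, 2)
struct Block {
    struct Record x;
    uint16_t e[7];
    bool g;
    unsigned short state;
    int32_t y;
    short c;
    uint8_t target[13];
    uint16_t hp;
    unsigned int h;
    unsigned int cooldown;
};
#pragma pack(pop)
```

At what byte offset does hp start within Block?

Record: @0: team [2B, align 2] → 2; @2: ammo [2B, align 2] → 4; @4: vx [4B, align 4] → 8; @8: score [4B, align 4] → 12; @12: id [1B, align 1] → 13; +3 tail pad (align 4); size 16, align 4
@0: x [16B, align 2] → 16
@16: e [14B, align 2] → 30
@30: g [1B, align 1] → 31
+1 pad (align 2)
@32: state [2B, align 2] → 34
@34: y [4B, align 2] → 38
@38: c [2B, align 2] → 40
@40: target [13B, align 1] → 53
+1 pad (align 2)
@54: hp [2B, align 2] → 56

54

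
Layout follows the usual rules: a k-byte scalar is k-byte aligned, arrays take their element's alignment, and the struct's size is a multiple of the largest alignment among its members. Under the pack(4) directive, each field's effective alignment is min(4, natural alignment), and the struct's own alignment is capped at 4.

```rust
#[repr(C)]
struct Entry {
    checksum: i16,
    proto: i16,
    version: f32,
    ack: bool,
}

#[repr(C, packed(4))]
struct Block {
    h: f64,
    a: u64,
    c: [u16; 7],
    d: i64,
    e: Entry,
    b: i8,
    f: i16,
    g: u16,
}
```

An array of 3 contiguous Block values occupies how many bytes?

180

Entry: checksum at 0 (size 2, align 2) → ends 2; proto at 2 (size 2, align 2) → ends 4; version at 4 (size 4, align 4) → ends 8; ack at 8 (size 1, align 1) → ends 9; tail pad 3 to reach multiple of 4; total 12 bytes, alignment 4
h at 0 (size 8, align 4) → ends 8
a at 8 (size 8, align 4) → ends 16
c at 16 (size 14, align 2) → ends 30
pad 2 to align 4 for d
d at 32 (size 8, align 4) → ends 40
e at 40 (size 12, align 4) → ends 52
b at 52 (size 1, align 1) → ends 53
pad 1 to align 2 for f
f at 54 (size 2, align 2) → ends 56
g at 56 (size 2, align 2) → ends 58
tail pad 2 to reach multiple of 4
total 60 bytes, alignment 4
array of 3: 3 × 60 = 180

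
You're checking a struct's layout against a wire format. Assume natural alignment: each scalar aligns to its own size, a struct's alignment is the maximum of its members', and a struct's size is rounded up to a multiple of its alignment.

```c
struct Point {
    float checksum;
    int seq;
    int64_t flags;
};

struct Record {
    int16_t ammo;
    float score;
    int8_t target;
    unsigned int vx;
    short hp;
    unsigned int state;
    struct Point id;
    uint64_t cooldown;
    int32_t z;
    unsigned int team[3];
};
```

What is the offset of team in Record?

52

Point: @0: checksum [4B, align 4] → 4; @4: seq [4B, align 4] → 8; @8: flags [8B, align 8] → 16; size 16, align 8
@0: ammo [2B, align 2] → 2
+2 pad (align 4)
@4: score [4B, align 4] → 8
@8: target [1B, align 1] → 9
+3 pad (align 4)
@12: vx [4B, align 4] → 16
@16: hp [2B, align 2] → 18
+2 pad (align 4)
@20: state [4B, align 4] → 24
@24: id [16B, align 8] → 40
@40: cooldown [8B, align 8] → 48
@48: z [4B, align 4] → 52
@52: team [12B, align 4] → 64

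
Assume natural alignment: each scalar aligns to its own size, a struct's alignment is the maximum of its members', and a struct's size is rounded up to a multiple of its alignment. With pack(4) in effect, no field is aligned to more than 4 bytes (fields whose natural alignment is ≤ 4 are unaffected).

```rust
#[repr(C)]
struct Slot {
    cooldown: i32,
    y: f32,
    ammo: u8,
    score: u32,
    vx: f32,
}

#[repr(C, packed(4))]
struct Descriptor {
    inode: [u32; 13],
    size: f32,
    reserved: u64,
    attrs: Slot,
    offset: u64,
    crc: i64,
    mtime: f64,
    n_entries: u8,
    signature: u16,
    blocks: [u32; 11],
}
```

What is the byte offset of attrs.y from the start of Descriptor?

Slot: cooldown at 0 (size 4, align 4) → ends 4; y at 4 (size 4, align 4) → ends 8; ammo at 8 (size 1, align 1) → ends 9; pad 3 to align 4 for score; score at 12 (size 4, align 4) → ends 16; vx at 16 (size 4, align 4) → ends 20; total 20 bytes, alignment 4
inode at 0 (size 52, align 4) → ends 52
size at 52 (size 4, align 4) → ends 56
reserved at 56 (size 8, align 4) → ends 64
attrs at 64 (size 20, align 4) → ends 84
within Slot: y at 4
64 + 4 = 68

68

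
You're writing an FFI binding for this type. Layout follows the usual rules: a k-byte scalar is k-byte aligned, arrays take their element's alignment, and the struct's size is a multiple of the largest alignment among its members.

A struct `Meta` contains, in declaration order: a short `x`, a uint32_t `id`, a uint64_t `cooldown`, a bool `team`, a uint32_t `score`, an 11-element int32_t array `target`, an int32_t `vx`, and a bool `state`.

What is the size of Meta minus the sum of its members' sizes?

@0: x [2B, align 2] → 2
+2 pad (align 4)
@4: id [4B, align 4] → 8
@8: cooldown [8B, align 8] → 16
@16: team [1B, align 1] → 17
+3 pad (align 4)
@20: score [4B, align 4] → 24
@24: target [44B, align 4] → 68
@68: vx [4B, align 4] → 72
@72: state [1B, align 1] → 73
+7 tail pad (align 8)
size 80, align 8
data bytes 68, size 80 → padding 12

12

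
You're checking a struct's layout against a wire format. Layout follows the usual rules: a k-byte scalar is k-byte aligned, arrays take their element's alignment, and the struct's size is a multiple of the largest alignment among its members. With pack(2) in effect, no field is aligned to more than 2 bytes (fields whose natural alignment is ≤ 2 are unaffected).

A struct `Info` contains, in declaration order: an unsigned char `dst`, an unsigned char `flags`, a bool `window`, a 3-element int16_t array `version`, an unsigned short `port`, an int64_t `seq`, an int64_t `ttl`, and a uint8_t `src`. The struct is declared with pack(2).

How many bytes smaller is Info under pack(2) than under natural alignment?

10

natural layout:
  dst at 0 (size 1, align 1) → ends 1
  flags at 1 (size 1, align 1) → ends 2
  window at 2 (size 1, align 1) → ends 3
  pad 1 to align 2 for version
  version at 4 (size 6, align 2) → ends 10
  port at 10 (size 2, align 2) → ends 12
  pad 4 to align 8 for seq
  seq at 16 (size 8, align 8) → ends 24
  ttl at 24 (size 8, align 8) → ends 32
  src at 32 (size 1, align 1) → ends 33
  tail pad 7 to reach multiple of 8
  total 40 bytes, alignment 8
packed(2) layout:
  dst at 0 (size 1, align 1) → ends 1
  flags at 1 (size 1, align 1) → ends 2
  window at 2 (size 1, align 1) → ends 3
  pad 1 to align 2 for version
  version at 4 (size 6, align 2) → ends 10
  port at 10 (size 2, align 2) → ends 12
  seq at 12 (size 8, align 2) → ends 20
  ttl at 20 (size 8, align 2) → ends 28
  src at 28 (size 1, align 1) → ends 29
  tail pad 1 to reach multiple of 2
  total 30 bytes, alignment 2
40 − 30 = 10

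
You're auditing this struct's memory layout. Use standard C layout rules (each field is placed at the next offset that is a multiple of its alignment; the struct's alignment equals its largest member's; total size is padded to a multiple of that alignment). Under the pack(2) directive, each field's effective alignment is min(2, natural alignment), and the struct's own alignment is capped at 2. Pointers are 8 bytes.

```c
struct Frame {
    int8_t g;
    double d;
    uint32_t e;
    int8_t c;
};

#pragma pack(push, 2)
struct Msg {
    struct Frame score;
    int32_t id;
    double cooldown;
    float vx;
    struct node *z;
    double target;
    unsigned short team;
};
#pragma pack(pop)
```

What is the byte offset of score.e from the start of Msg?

Frame: 0..1  g  (1B, 1-aligned); 1..8  -- padding (7B); 8..16  d  (8B, 8-aligned); 16..20  e  (4B, 4-aligned); 20..21  c  (1B, 1-aligned); 21..24  -- tail padding (3B); sizeof = 24, alignof = 8
0..24  score  (24B, 2-aligned)
within Frame: e at 16
0 + 16 = 16

16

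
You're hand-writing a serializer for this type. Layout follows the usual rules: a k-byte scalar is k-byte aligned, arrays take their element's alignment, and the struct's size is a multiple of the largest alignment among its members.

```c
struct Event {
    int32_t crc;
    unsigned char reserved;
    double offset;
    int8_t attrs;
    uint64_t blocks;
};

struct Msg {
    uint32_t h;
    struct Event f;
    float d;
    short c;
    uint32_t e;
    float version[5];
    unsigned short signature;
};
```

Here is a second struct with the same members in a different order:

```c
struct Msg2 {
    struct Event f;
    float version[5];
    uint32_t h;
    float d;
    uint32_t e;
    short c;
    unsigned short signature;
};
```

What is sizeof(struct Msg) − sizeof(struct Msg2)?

Event: @0: crc [4B, align 4] → 4; @4: reserved [1B, align 1] → 5; +3 pad (align 8); @8: offset [8B, align 8] → 16; @16: attrs [1B, align 1] → 17; +7 pad (align 8); @24: blocks [8B, align 8] → 32; size 32, align 8
@0: h [4B, align 4] → 4
+4 pad (align 8)
@8: f [32B, align 8] → 40
@40: d [4B, align 4] → 44
@44: c [2B, align 2] → 46
+2 pad (align 4)
@48: e [4B, align 4] → 52
@52: version [20B, align 4] → 72
@72: signature [2B, align 2] → 74
+6 tail pad (align 8)
size 80, align 8
— Msg2 —
@0: f [32B, align 8] → 32
@32: version [20B, align 4] → 52
@52: h [4B, align 4] → 56
@56: d [4B, align 4] → 60
@60: e [4B, align 4] → 64
@64: c [2B, align 2] → 66
@66: signature [2B, align 2] → 68
+4 tail pad (align 8)
size 72, align 8
80 − 72 = 8

8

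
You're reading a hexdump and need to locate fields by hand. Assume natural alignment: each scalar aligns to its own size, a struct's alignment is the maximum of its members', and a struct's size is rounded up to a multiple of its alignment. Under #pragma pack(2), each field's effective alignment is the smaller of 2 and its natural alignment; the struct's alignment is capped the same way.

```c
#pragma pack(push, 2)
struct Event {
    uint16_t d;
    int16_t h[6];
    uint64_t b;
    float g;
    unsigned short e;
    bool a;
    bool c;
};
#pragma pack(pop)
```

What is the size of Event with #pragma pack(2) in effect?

0..2  d  (2B, 2-aligned)
2..14  h  (12B, 2-aligned)
14..22  b  (8B, 2-aligned)
22..26  g  (4B, 2-aligned)
26..28  e  (2B, 2-aligned)
28..29  a  (1B, 1-aligned)
29..30  c  (1B, 1-aligned)
sizeof = 30, alignof = 2

30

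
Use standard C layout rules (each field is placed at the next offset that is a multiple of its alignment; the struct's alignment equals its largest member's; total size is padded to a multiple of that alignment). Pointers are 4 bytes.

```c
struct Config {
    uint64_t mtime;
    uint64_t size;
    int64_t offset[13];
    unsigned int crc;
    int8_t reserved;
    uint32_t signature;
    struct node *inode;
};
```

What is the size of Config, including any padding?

0..8  mtime  (8B, 8-aligned)
8..16  size  (8B, 8-aligned)
16..120  offset  (104B, 8-aligned)
120..124  crc  (4B, 4-aligned)
124..125  reserved  (1B, 1-aligned)
125..128  -- padding (3B)
128..132  signature  (4B, 4-aligned)
132..136  inode  (4B, 4-aligned)
sizeof = 136, alignof = 8

136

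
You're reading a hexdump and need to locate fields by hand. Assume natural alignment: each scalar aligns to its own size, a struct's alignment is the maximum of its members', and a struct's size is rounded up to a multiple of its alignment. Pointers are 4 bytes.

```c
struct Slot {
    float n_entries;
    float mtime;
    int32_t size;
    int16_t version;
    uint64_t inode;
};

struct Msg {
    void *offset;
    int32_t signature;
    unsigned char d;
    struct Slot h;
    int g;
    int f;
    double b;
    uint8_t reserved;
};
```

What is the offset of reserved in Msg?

Slot: 0..4  n_entries  (4B, 4-aligned); 4..8  mtime  (4B, 4-aligned); 8..12  size  (4B, 4-aligned); 12..14  version  (2B, 2-aligned); 14..16  -- padding (2B); 16..24  inode  (8B, 8-aligned); sizeof = 24, alignof = 8
0..4  offset  (4B, 4-aligned)
4..8  signature  (4B, 4-aligned)
8..9  d  (1B, 1-aligned)
9..16  -- padding (7B)
16..40  h  (24B, 8-aligned)
40..44  g  (4B, 4-aligned)
44..48  f  (4B, 4-aligned)
48..56  b  (8B, 8-aligned)
56..57  reserved  (1B, 1-aligned)

56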